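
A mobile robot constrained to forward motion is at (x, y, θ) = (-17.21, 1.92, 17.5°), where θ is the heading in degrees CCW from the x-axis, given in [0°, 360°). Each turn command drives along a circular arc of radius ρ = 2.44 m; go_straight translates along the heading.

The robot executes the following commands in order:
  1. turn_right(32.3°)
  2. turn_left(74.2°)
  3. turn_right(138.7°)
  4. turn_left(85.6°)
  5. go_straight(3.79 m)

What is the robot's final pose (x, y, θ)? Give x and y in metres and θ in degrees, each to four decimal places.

set_pose: (x, y, θ) = (-17.2100, 1.9200, 17.5000°), ρ = 2.44
turn_right(32.3°): centre at ρ to the right, rotate −32.3° → (-15.8530, 1.9520, -14.8000° ≡ 345.2000°)
turn_left(74.2°): centre at ρ to the left, rotate +74.2° → (-13.1295, 3.0690, 419.4000° ≡ 59.4000°)
turn_right(138.7°): centre at ρ to the right, rotate −138.7° → (-8.6317, 2.2799, -79.3000° ≡ 280.7000°)
turn_left(85.6°): centre at ρ to the left, rotate +85.6° → (-5.9664, 0.3077, 366.3000° ≡ 6.3000°)
go_straight(3.79): x += 3.79·cos θ, y += 3.79·sin θ → (-2.1993, 0.7236, 6.3000°)

(-2.1993, 0.7236, 6.3000°)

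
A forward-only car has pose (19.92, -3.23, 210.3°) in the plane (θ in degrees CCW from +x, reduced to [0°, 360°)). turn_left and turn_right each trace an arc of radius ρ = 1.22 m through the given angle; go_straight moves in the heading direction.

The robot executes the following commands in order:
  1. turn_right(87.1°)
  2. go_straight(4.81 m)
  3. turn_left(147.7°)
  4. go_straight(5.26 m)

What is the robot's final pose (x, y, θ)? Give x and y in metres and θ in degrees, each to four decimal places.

set_pose: (x, y, θ) = (19.9200, -3.2300, 210.3000°), ρ = 1.22
turn_right(87.1°): centre at ρ to the right, rotate −87.1° → (18.2836, -2.8447, 123.2000°)
go_straight(4.81): x += 4.81·cos θ, y += 4.81·sin θ → (15.6498, 1.1802, 123.2000°)
turn_left(147.7°): centre at ρ to the left, rotate +147.7° → (13.4091, 0.4930, 270.9000°)
go_straight(5.26): x += 5.26·cos θ, y += 5.26·sin θ → (13.4918, -4.7664, 270.9000°)

(13.4918, -4.7664, 270.9000°)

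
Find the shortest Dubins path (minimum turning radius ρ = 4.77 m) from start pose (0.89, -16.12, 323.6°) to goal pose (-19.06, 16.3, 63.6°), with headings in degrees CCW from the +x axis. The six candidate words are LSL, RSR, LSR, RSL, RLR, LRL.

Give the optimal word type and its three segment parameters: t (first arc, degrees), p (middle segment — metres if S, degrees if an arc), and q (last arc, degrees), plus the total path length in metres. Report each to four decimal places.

Let ψ = atan2(Δy, Δx) = atan2(32.42, -19.95) = 121.6065° be the start→goal bearing.
Normalize: d = |goal − start| / ρ = 38.066506/4.77 = 7.980400, α = (θ_start − ψ) mod 360° = 201.9935° = 3.525451 rad, β = (θ_goal − ψ) mod 360° = 301.9935° = 5.270781 rad.
Common terms: sin α = -0.374501, cos α = -0.927226, sin β = -0.848108, cos β = 0.529823, cos(α−β) = -0.173648, d² = 63.686778. Work in radians in the unit-radius frame; every candidate has L = ρ·(t + p + q).
LSL: p² = 2 + d² − 2cos(α−β) + 2d(sin α − sin β) = 73.593224; p = √p² = 8.578649; φ = atan2(cos β − cos α, d + sin α − sin β) = 0.170673 rad; t = (φ − α) mod 2π = 2.928407 rad, q = (β − φ) mod 2π = 5.100107 rad → L = 4.77·(2.928407 + 8.578649 + 5.100107) = 4.77·16.607164 = 79.216172 m
RSR: p² = 2 + d² − 2cos(α−β) + 2d(sin β − sin α) = 58.474925; p = √p² = 7.646890; φ = atan2(cos α − cos β, d − sin α + sin β) = -0.191714 rad; t = (α − φ) mod 2π = 3.717165 rad, q = (φ − β) mod 2π = 0.820691 rad → L = 4.77·(3.717165 + 7.646890 + 0.820691) = 4.77·12.184746 = 58.121238 m
LSR: p² = d² − 2 + 2cos(α−β) + 2d(sin α + sin β) = 41.825657; p = √p² = 6.467276; φ = atan2(−cos α − cos β, d + sin α + sin β) − atan2(−2, p) = 0.358660 rad; t = (φ − α) mod 2π = 3.116394 rad, q = (φ − β) mod 2π = 1.371064 rad → L = 4.77·(3.116394 + 6.467276 + 1.371064) = 4.77·10.954734 = 52.254080 m
RSL: p² = d² − 2 + 2cos(α−β) − 2d(sin α + sin β) = 80.853307; p = √p² = 8.991847; φ = atan2(cos α + cos β, d − sin α − sin β) − atan2(2, p) = -0.262016 rad; t = (α − φ) mod 2π = 3.787467 rad, q = (β − φ) mod 2π = 5.532797 rad → L = 4.77·(3.787467 + 8.991847 + 5.532797) = 4.77·18.312111 = 87.348769 m
RLR: c = (6 − d² + 2cos(α−β) + 2d(sin α − sin β))/8 = -6.309366, |c| > 1 → infeasible
LRL: c = (6 − d² + 2cos(α−β) − 2d(sin α − sin β))/8 = -8.199153, |c| > 1 → infeasible
Shortest: LSR with L = 52.254080 m ≈ 52.2541 m
Convert LSR to answer units (arcs ×180/π): t = 3.116394·180/π = 178.5562°, p = ρ·p = 4.77·6.467276 = 30.8489 m, q = 1.371064·180/π = 78.5562°, L = 52.2541 m.

LSR: t = 178.5562°, p = 30.8489 m, q = 78.5562°, L = 52.2541 m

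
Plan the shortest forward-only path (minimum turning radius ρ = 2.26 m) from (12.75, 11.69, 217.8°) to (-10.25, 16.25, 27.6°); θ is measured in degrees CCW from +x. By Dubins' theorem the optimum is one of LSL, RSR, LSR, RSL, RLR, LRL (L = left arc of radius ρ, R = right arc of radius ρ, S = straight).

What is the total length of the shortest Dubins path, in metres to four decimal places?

Let ψ = atan2(Δy, Δx) = atan2(4.56, -23.00) = 168.7859° be the start→goal bearing.
Normalize: d = |goal − start| / ρ = 23.447678/2.26 = 10.375079, α = (θ_start − ψ) mod 360° = 49.0141° = 0.855457 rad, β = (θ_goal − ψ) mod 360° = 218.8141° = 3.819026 rad.
Common terms: sin α = 0.754871, cos α = 0.655873, sin β = -0.626795, cos β = -0.779184, cos(α−β) = -0.984196, d² = 107.642259. Work in radians in the unit-radius frame; every candidate has L = ρ·(t + p + q).
LSL: p² = 2 + d² − 2cos(α−β) + 2d(sin α − sin β) = 140.280443; p = √p² = 11.844005; φ = atan2(cos β − cos α, d + sin α − sin β) = -0.121462 rad; t = (φ − α) mod 2π = 5.306266 rad, q = (β − φ) mod 2π = 3.940488 rad → L = 2.26·(5.306266 + 11.844005 + 3.940488) = 2.26·21.090759 = 47.665115 m
RSR: p² = 2 + d² − 2cos(α−β) + 2d(sin β − sin α) = 82.940857; p = √p² = 9.107187; φ = atan2(cos α − cos β, d − sin α + sin β) = 0.158234 rad; t = (α − φ) mod 2π = 0.697224 rad, q = (φ − β) mod 2π = 2.622393 rad → L = 2.26·(0.697224 + 9.107187 + 2.622393) = 2.26·12.426803 = 28.084576 m
LSR: p² = d² − 2 + 2cos(α−β) + 2d(sin α + sin β) = 106.331453; p = √p² = 10.311714; φ = atan2(−cos α − cos β, d + sin α + sin β) − atan2(−2, p) = 0.203315 rad; t = (φ − α) mod 2π = 5.631043 rad, q = (φ − β) mod 2π = 2.667474 rad → L = 2.26·(5.631043 + 10.311714 + 2.667474) = 2.26·18.610232 = 42.059125 m
RSL: p² = d² − 2 + 2cos(α−β) − 2d(sin α + sin β) = 101.016282; p = √p² = 10.050686; φ = atan2(cos α + cos β, d − sin α − sin β) − atan2(2, p) = -0.208459 rad; t = (α − φ) mod 2π = 1.063916 rad, q = (β − φ) mod 2π = 4.027485 rad → L = 2.26·(1.063916 + 10.050686 + 4.027485) = 2.26·15.142087 = 34.221116 m
RLR: c = (6 − d² + 2cos(α−β) + 2d(sin α − sin β))/8 = -9.367607, |c| > 1 → infeasible
LRL: c = (6 − d² + 2cos(α−β) − 2d(sin α − sin β))/8 = -16.535055, |c| > 1 → infeasible
Shortest: RSR with L = 28.084576 m ≈ 28.0846 m

28.0846 m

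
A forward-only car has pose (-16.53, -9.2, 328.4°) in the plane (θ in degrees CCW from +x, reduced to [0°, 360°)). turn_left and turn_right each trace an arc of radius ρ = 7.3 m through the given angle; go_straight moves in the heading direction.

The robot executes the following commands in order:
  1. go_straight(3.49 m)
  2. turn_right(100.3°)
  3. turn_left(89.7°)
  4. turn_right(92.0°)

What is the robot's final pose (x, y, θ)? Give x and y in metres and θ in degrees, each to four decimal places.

set_pose: (x, y, θ) = (-16.5300, -9.2000, 328.4000°), ρ = 7.3
go_straight(3.49): x += 3.49·cos θ, y += 3.49·sin θ → (-13.5575, -11.0287, 328.4000°)
turn_right(100.3°): centre at ρ to the right, rotate −100.3° → (-11.9491, -22.1215, 228.1000°)
turn_left(89.7°): centre at ρ to the left, rotate +89.7° → (-11.4192, -32.4045, 317.8000°)
turn_right(92.0°): centre at ρ to the right, rotate −92.0° → (-11.0893, -42.9017, 225.8000°)

(-11.0893, -42.9017, 225.8000°)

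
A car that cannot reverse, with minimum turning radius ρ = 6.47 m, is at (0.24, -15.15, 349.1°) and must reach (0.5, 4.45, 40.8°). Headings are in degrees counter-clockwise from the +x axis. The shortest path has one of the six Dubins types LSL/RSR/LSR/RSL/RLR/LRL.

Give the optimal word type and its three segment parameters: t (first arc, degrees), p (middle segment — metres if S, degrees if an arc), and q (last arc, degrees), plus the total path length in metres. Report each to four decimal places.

Let ψ = atan2(Δy, Δx) = atan2(19.60, 0.26) = 89.2400° be the start→goal bearing.
Normalize: d = |goal − start| / ρ = 19.601724/6.47 = 3.029633, α = (θ_start − ψ) mod 360° = 259.8600° = 4.535413 rad, β = (θ_goal − ψ) mod 360° = 311.5600° = 5.437748 rad.
Common terms: sin α = -0.984381, cos α = -0.176054, sin β = -0.748261, cos β = 0.663404, cos(α−β) = 0.619779, d² = 9.178675. Work in radians in the unit-radius frame; every candidate has L = ρ·(t + p + q).
LSL: p² = 2 + d² − 2cos(α−β) + 2d(sin α − sin β) = 8.508409; p = √p² = 2.916918; φ = atan2(cos β − cos α, d + sin α − sin β) = 0.291918 rad; t = (φ − α) mod 2π = 2.039690 rad, q = (β − φ) mod 2π = 5.145830 rad → L = 6.47·(2.039690 + 2.916918 + 5.145830) = 6.47·10.102438 = 65.362775 m
RSR: p² = 2 + d² − 2cos(α−β) + 2d(sin β − sin α) = 11.369825; p = √p² = 3.371917; φ = atan2(cos α − cos β, d − sin α + sin β) = -0.251602 rad; t = (α − φ) mod 2π = 4.787014 rad, q = (φ − β) mod 2π = 0.593836 rad → L = 6.47·(4.787014 + 3.371917 + 0.593836) = 6.47·8.752767 = 56.630404 m
LSR: p² = d² − 2 + 2cos(α−β) + 2d(sin α + sin β) = -2.080305 < 0 → infeasible
RSL: p² = d² − 2 + 2cos(α−β) − 2d(sin α + sin β) = 18.916771; p = √p² = 4.349341; φ = atan2(cos α + cos β, d − sin α − sin β) − atan2(2, p) = -0.329026 rad; t = (α − φ) mod 2π = 4.864439 rad, q = (β − φ) mod 2π = 5.766774 rad → L = 6.47·(4.864439 + 4.349341 + 5.766774) = 6.47·14.980554 = 96.924182 m
RLR: c = (6 − d² + 2cos(α−β) + 2d(sin α − sin β))/8 = -0.421228; p = 2π − arccos c = 4.277590 rad; φ = atan2(cos α − cos β, d − sin α + sin β) = -0.251602 rad; t = (α − φ + p/2) mod 2π = 0.642624 rad, q = (α − β − t + p) mod 2π = 2.732631 rad → L = 6.47·(0.642624 + 4.277590 + 2.732631) = 6.47·7.652845 = 49.513904 m
LRL: c = (6 − d² + 2cos(α−β) − 2d(sin α − sin β))/8 = -0.063551; p = 2π − arccos c = 4.648795 rad; φ = atan2(cos β − cos α, d + sin α − sin β) = 0.291918 rad; t = (φ − α + p/2) mod 2π = 4.364088 rad, q = (β − α − t + p) mod 2π = 1.187042 rad → L = 6.47·(4.364088 + 4.648795 + 1.187042) = 6.47·10.199925 = 65.993517 m
Shortest: RLR with L = 49.513904 m ≈ 49.5139 m
Convert RLR to answer units (arcs ×180/π): t = 0.642624·180/π = 36.8196°, p = 4.277590·180/π = 245.0878°, q = 2.732631·180/π = 156.5682°, L = 49.5139 m.

RLR: t = 36.8196°, p = 245.0878°, q = 156.5682°, L = 49.5139 m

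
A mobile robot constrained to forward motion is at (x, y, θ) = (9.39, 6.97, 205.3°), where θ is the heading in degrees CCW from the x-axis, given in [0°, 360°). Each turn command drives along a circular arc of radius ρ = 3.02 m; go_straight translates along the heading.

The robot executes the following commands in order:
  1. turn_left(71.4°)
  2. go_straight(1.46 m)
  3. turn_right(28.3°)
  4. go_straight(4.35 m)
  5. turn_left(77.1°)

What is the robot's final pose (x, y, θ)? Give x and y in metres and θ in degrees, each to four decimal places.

(7.1562, -6.6719, 325.5000°)

set_pose: (x, y, θ) = (9.3900, 6.9700, 205.3000°), ρ = 3.02
turn_left(71.4°): centre at ρ to the left, rotate +71.4° → (7.6812, 3.8873, 276.7000°)
go_straight(1.46): x += 1.46·cos θ, y += 1.46·sin θ → (7.8516, 2.4373, 276.7000°)
turn_right(28.3°): centre at ρ to the right, rotate −28.3° → (7.6601, 0.9732, 248.4000°)
go_straight(4.35): x += 4.35·cos θ, y += 4.35·sin θ → (6.0588, -3.0713, 248.4000°)
turn_left(77.1°): centre at ρ to the left, rotate +77.1° → (7.1562, -6.6719, 325.5000°)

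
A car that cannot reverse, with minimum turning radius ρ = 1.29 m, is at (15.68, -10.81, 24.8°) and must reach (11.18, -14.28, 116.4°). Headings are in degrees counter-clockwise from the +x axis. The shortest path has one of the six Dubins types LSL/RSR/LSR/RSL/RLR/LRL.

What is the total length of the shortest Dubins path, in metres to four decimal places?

Let ψ = atan2(Δy, Δx) = atan2(-3.47, -4.50) = -142.3638° be the start→goal bearing.
Normalize: d = |goal − start| / ρ = 5.682508/1.29 = 4.405045, α = (θ_start − ψ) mod 360° = 167.1638° = 2.917558 rad, β = (θ_goal − ψ) mod 360° = 258.7638° = 4.516280 rad.
Common terms: sin α = 0.222165, cos α = -0.975009, sin β = -0.980832, cos β = -0.194854, cos(α−β) = -0.027922, d² = 19.404423. Work in radians in the unit-radius frame; every candidate has L = ρ·(t + p + q).
LSL: p² = 2 + d² − 2cos(α−β) + 2d(sin α − sin β) = 32.058778; p = √p² = 5.662047; φ = atan2(cos β − cos α, d + sin α − sin β) = 0.138226 rad; t = (φ − α) mod 2π = 3.503853 rad, q = (β − φ) mod 2π = 4.378054 rad → L = 1.29·(3.503853 + 5.662047 + 4.378054) = 1.29·13.543954 = 17.471701 m
RSR: p² = 2 + d² − 2cos(α−β) + 2d(sin β − sin α) = 10.861754; p = √p² = 3.295717; φ = atan2(cos α − cos β, d − sin α + sin β) = -0.238986 rad; t = (α − φ) mod 2π = 3.156545 rad, q = (φ − β) mod 2π = 1.527919 rad → L = 1.29·(3.156545 + 3.295717 + 1.527919) = 1.29·7.980181 = 10.294434 m
LSR: p² = d² − 2 + 2cos(α−β) + 2d(sin α + sin β) = 10.664652; p = √p² = 3.265678; φ = atan2(−cos α − cos β, d + sin α + sin β) − atan2(−2, p) = 0.859964 rad; t = (φ − α) mod 2π = 4.225591 rad, q = (φ − β) mod 2π = 2.626869 rad → L = 1.29·(4.225591 + 3.265678 + 2.626869) = 1.29·10.118138 = 13.052398 m
RSL: p² = d² − 2 + 2cos(α−β) − 2d(sin α + sin β) = 24.032507; p = √p² = 4.902296; φ = atan2(cos α + cos β, d − sin α − sin β) − atan2(2, p) = -0.610154 rad; t = (α − φ) mod 2π = 3.527712 rad, q = (β − φ) mod 2π = 5.126434 rad → L = 1.29·(3.527712 + 4.902296 + 5.126434) = 1.29·13.556442 = 17.487810 m
RLR: c = (6 − d² + 2cos(α−β) + 2d(sin α − sin β))/8 = -0.357719; p = 2π − arccos c = 4.346565 rad; φ = atan2(cos α − cos β, d − sin α + sin β) = -0.238986 rad; t = (α − φ + p/2) mod 2π = 5.329827 rad, q = (α − β − t + p) mod 2π = 3.701201 rad → L = 1.29·(5.329827 + 4.346565 + 3.701201) = 1.29·13.377593 = 17.257095 m
LRL: c = (6 − d² + 2cos(α−β) − 2d(sin α − sin β))/8 = -3.007347, |c| > 1 → infeasible
Shortest: RSR with L = 10.294434 m ≈ 10.2944 m

10.2944 m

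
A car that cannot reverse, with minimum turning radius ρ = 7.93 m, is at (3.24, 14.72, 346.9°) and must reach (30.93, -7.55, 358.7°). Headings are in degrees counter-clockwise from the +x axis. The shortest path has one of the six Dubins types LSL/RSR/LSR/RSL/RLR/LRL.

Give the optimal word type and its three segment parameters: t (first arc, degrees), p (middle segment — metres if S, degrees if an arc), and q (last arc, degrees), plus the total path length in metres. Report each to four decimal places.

RSL: t = 30.9271°, p = 25.9309 m, q = 42.7271°, L = 36.1250 m

Let ψ = atan2(Δy, Δx) = atan2(-22.27, 27.69) = -38.8084° be the start→goal bearing.
Normalize: d = |goal − start| / ρ = 35.534336/7.93 = 4.481001, α = (θ_start − ψ) mod 360° = 25.7084° = 0.448696 rad, β = (θ_goal − ψ) mod 360° = 37.5084° = 0.654645 rad.
Common terms: sin α = 0.433791, cos α = 0.901014, sin β = 0.608877, cos β = 0.793264, cos(α−β) = 0.978867, d² = 20.079367. Work in radians in the unit-radius frame; every candidate has L = ρ·(t + p + q).
LSL: p² = 2 + d² − 2cos(α−β) + 2d(sin α − sin β) = 18.552506; p = √p² = 4.307262; φ = atan2(cos β − cos α, d + sin α − sin β) = -0.025018 rad; t = (φ − α) mod 2π = 5.809471 rad, q = (β − φ) mod 2π = 0.679663 rad → L = 7.93·(5.809471 + 4.307262 + 0.679663) = 7.93·10.796396 = 85.615422 m
RSR: p² = 2 + d² − 2cos(α−β) + 2d(sin β − sin α) = 21.690759; p = √p² = 4.657334; φ = atan2(cos α − cos β, d − sin α + sin β) = 0.023137 rad; t = (α − φ) mod 2π = 0.425558 rad, q = (φ − β) mod 2π = 5.651678 rad → L = 7.93·(0.425558 + 4.657334 + 5.651678) = 7.93·10.734570 = 85.125143 m
LSR: p² = d² − 2 + 2cos(α−β) + 2d(sin α + sin β) = 29.381497; p = √p² = 5.420470; φ = atan2(−cos α − cos β, d + sin α + sin β) − atan2(−2, p) = 0.055855 rad; t = (φ − α) mod 2π = 5.890344 rad, q = (φ − β) mod 2π = 5.684396 rad → L = 7.93·(5.890344 + 5.420470 + 5.684396) = 7.93·16.995210 = 134.772017 m
RSL: p² = d² − 2 + 2cos(α−β) − 2d(sin α + sin β) = 10.692707; p = √p² = 3.269971; φ = atan2(cos α + cos β, d − sin α − sin β) − atan2(2, p) = -0.091084 rad; t = (α − φ) mod 2π = 0.539780 rad, q = (β − φ) mod 2π = 0.745729 rad → L = 7.93·(0.539780 + 3.269971 + 0.745729) = 7.93·4.555480 = 36.124955 m
RLR: c = (6 − d² + 2cos(α−β) + 2d(sin α − sin β))/8 = -1.711345, |c| > 1 → infeasible
LRL: c = (6 − d² + 2cos(α−β) − 2d(sin α − sin β))/8 = -1.319063, |c| > 1 → infeasible
Shortest: RSL with L = 36.124955 m ≈ 36.1250 m
Convert RSL to answer units (arcs ×180/π): t = 0.539780·180/π = 30.9271°, p = ρ·p = 7.93·3.269971 = 25.9309 m, q = 0.745729·180/π = 42.7271°, L = 36.1250 m.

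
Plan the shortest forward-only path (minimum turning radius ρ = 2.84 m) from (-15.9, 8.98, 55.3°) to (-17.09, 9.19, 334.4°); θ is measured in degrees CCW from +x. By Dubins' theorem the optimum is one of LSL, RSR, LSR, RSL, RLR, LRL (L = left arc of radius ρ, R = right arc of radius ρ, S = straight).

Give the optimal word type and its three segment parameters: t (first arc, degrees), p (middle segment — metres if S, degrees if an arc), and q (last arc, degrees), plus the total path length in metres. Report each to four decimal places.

RLR: t = 21.4724°, p = 309.9166°, q = 9.3442°, L = 16.8892 m

Let ψ = atan2(Δy, Δx) = atan2(0.21, -1.19) = 169.9920° be the start→goal bearing.
Normalize: d = |goal − start| / ρ = 1.208387/2.84 = 0.425489, α = (θ_start − ψ) mod 360° = 245.3080° = 4.281432 rad, β = (θ_goal − ψ) mod 360° = 164.4080° = 2.869461 rad.
Common terms: sin α = -0.908566, cos α = -0.417741, sin β = 0.268786, cos β = -0.963200, cos(α−β) = 0.158158, d² = 0.181040. Work in radians in the unit-radius frame; every candidate has L = ρ·(t + p + q).
LSL: p² = 2 + d² − 2cos(α−β) + 2d(sin α − sin β) = 0.862825; p = √p² = 0.928884; φ = atan2(cos β − cos α, d + sin α − sin β) = -2.513972 rad; t = (φ − α) mod 2π = 5.770967 rad, q = (β − φ) mod 2π = 5.383433 rad → L = 2.84·(5.770967 + 0.928884 + 5.383433) = 2.84·12.083283 = 34.316523 m
RSR: p² = 2 + d² − 2cos(α−β) + 2d(sin β − sin α) = 2.866624; p = √p² = 1.693111; φ = atan2(cos α − cos β, d − sin α + sin β) = 0.328015 rad; t = (α − φ) mod 2π = 3.953417 rad, q = (φ − β) mod 2π = 3.741739 rad → L = 2.84·(3.953417 + 1.693111 + 3.741739) = 2.84·9.388267 = 26.662679 m
LSR: p² = d² − 2 + 2cos(α−β) + 2d(sin α + sin β) = -2.047082 < 0 → infeasible
RSL: p² = d² − 2 + 2cos(α−β) − 2d(sin α + sin β) = -0.958205 < 0 → infeasible
RLR: c = (6 − d² + 2cos(α−β) + 2d(sin α − sin β))/8 = 0.641672; p = 2π − arccos c = 5.409065 rad; φ = atan2(cos α − cos β, d − sin α + sin β) = 0.328015 rad; t = (α − φ + p/2) mod 2π = 0.374765 rad, q = (α − β − t + p) mod 2π = 0.163087 rad → L = 2.84·(0.374765 + 5.409065 + 0.163087) = 2.84·5.946917 = 16.889243 m
LRL: c = (6 − d² + 2cos(α−β) − 2d(sin α − sin β))/8 = 0.892147; p = 2π − arccos c = 5.814465 rad; φ = atan2(cos β − cos α, d + sin α − sin β) = -2.513972 rad; t = (φ − α + p/2) mod 2π = 2.395014 rad, q = (β − α − t + p) mod 2π = 2.007480 rad → L = 2.84·(2.395014 + 5.814465 + 2.007480) = 2.84·10.216958 = 29.016160 m
Shortest: RLR with L = 16.889243 m ≈ 16.8892 m
Convert RLR to answer units (arcs ×180/π): t = 0.374765·180/π = 21.4724°, p = 5.409065·180/π = 309.9166°, q = 0.163087·180/π = 9.3442°, L = 16.8892 m.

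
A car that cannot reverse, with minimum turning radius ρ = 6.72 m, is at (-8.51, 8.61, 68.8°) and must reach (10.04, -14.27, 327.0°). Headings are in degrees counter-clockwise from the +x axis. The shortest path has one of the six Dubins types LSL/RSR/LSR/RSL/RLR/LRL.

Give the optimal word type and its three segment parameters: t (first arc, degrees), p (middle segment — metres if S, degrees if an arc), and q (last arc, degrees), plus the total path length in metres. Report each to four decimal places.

RSL: t = 149.8300°, p = 17.1189 m, q = 48.0300°, L = 40.3251 m

Let ψ = atan2(Δy, Δx) = atan2(-22.88, 18.55) = -50.9665° be the start→goal bearing.
Normalize: d = |goal − start| / ρ = 29.454998/6.72 = 4.383184, α = (θ_start − ψ) mod 360° = 119.7665° = 2.090320 rad, β = (θ_goal − ψ) mod 360° = 17.9665° = 0.313575 rad.
Common terms: sin α = 0.868056, cos α = -0.496467, sin β = 0.308461, cos β = 0.951237, cos(α−β) = -0.204496, d² = 19.212304. Work in radians in the unit-radius frame; every candidate has L = ρ·(t + p + q).
LSL: p² = 2 + d² − 2cos(α−β) + 2d(sin α − sin β) = 26.526905; p = √p² = 5.150428; φ = atan2(cos β − cos α, d + sin α − sin β) = 0.284924 rad; t = (φ − α) mod 2π = 4.477789 rad, q = (β − φ) mod 2π = 0.028651 rad → L = 6.72·(4.477789 + 5.150428 + 0.028651) = 6.72·9.656868 = 64.894152 m
RSR: p² = 2 + d² − 2cos(α−β) + 2d(sin β − sin α) = 16.715686; p = √p² = 4.088482; φ = atan2(cos α − cos β, d − sin α + sin β) = -0.361944 rad; t = (α − φ) mod 2π = 2.452265 rad, q = (φ − β) mod 2π = 5.607666 rad → L = 6.72·(2.452265 + 4.088482 + 5.607666) = 6.72·12.148413 = 81.637333 m
LSR: p² = d² − 2 + 2cos(α−β) + 2d(sin α + sin β) = 27.117093; p = √p² = 5.207408; φ = atan2(−cos α − cos β, d + sin α + sin β) − atan2(−2, p) = 0.285081 rad; t = (φ − α) mod 2π = 4.477946 rad, q = (φ − β) mod 2π = 6.254692 rad → L = 6.72·(4.477946 + 5.207408 + 6.254692) = 6.72·15.940045 = 107.117105 m
RSL: p² = d² − 2 + 2cos(α−β) − 2d(sin α + sin β) = 6.489530; p = √p² = 2.547456; φ = atan2(cos α + cos β, d − sin α − sin β) − atan2(2, p) = -0.524707 rad; t = (α − φ) mod 2π = 2.615027 rad, q = (β − φ) mod 2π = 0.838282 rad → L = 6.72·(2.615027 + 2.547456 + 0.838282) = 6.72·6.000765 = 40.325139 m
RLR: c = (6 − d² + 2cos(α−β) + 2d(sin α − sin β))/8 = -1.089461, |c| > 1 → infeasible
LRL: c = (6 − d² + 2cos(α−β) − 2d(sin α − sin β))/8 = -2.315863, |c| > 1 → infeasible
Shortest: RSL with L = 40.325139 m ≈ 40.3251 m
Convert RSL to answer units (arcs ×180/π): t = 2.615027·180/π = 149.8300°, p = ρ·p = 6.72·2.547456 = 17.1189 m, q = 0.838282·180/π = 48.0300°, L = 40.3251 m.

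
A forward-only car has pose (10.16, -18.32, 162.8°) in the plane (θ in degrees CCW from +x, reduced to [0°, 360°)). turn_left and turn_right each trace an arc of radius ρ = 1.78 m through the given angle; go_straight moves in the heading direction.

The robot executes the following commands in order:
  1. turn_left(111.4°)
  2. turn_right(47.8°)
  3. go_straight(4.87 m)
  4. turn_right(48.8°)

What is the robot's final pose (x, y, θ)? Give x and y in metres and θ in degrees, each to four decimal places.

(2.6502, -25.5863, 177.6000°)

set_pose: (x, y, θ) = (10.1600, -18.3200, 162.8000°), ρ = 1.78
turn_left(111.4°): centre at ρ to the left, rotate +111.4° → (7.8584, -20.1508, 274.2000°)
turn_right(47.8°): centre at ρ to the right, rotate −47.8° → (7.3722, -21.5086, 226.4000°)
go_straight(4.87): x += 4.87·cos θ, y += 4.87·sin θ → (4.0138, -25.0354, 226.4000°)
turn_right(48.8°): centre at ρ to the right, rotate −48.8° → (2.6502, -25.5863, 177.6000°)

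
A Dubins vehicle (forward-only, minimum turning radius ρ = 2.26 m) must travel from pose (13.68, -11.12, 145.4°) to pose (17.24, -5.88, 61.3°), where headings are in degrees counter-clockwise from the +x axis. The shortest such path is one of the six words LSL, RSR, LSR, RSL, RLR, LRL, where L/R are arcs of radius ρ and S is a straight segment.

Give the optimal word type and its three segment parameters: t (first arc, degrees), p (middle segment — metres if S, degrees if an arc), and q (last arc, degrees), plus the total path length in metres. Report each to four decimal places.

Let ψ = atan2(Δy, Δx) = atan2(5.24, 3.56) = 55.8082° be the start→goal bearing.
Normalize: d = |goal − start| / ρ = 6.334919/2.26 = 2.803062, α = (θ_start − ψ) mod 360° = 89.5918° = 1.563671 rad, β = (θ_goal − ψ) mod 360° = 5.4918° = 0.095849 rad.
Common terms: sin α = 0.999975, cos α = 0.007125, sin β = 0.095703, cos β = 0.995410, cos(α−β) = 0.102793, d² = 7.857154. Work in radians in the unit-radius frame; every candidate has L = ρ·(t + p + q).
LSL: p² = 2 + d² − 2cos(α−β) + 2d(sin α − sin β) = 14.721028; p = √p² = 3.836799; φ = atan2(cos β − cos α, d + sin α − sin β) = 0.260517 rad; t = (φ − α) mod 2π = 4.980031 rad, q = (β − φ) mod 2π = 6.118517 rad → L = 2.26·(4.980031 + 3.836799 + 6.118517) = 2.26·14.935348 = 33.753886 m
RSR: p² = 2 + d² − 2cos(α−β) + 2d(sin β − sin α) = 4.582110; p = √p² = 2.140586; φ = atan2(cos α − cos β, d − sin α + sin β) = -0.479898 rad; t = (α − φ) mod 2π = 2.043570 rad, q = (φ − β) mod 2π = 5.707438 rad → L = 2.26·(2.043570 + 2.140586 + 5.707438) = 2.26·9.891593 = 22.355001 m
LSR: p² = d² − 2 + 2cos(α−β) + 2d(sin α + sin β) = 12.205241; p = √p² = 3.493600; φ = atan2(−cos α − cos β, d + sin α + sin β) − atan2(−2, p) = 0.268244 rad; t = (φ − α) mod 2π = 4.987758 rad, q = (φ − β) mod 2π = 0.172395 rad → L = 2.26·(4.987758 + 3.493600 + 0.172395) = 2.26·8.653753 = 19.557483 m
RSL: p² = d² − 2 + 2cos(α−β) − 2d(sin α + sin β) = -0.079763 < 0 → infeasible
RLR: c = (6 − d² + 2cos(α−β) + 2d(sin α − sin β))/8 = 0.427236; p = 2π − arccos c = 5.153823 rad; φ = atan2(cos α − cos β, d − sin α + sin β) = -0.479898 rad; t = (α − φ + p/2) mod 2π = 4.620481 rad, q = (α − β − t + p) mod 2π = 2.001164 rad → L = 2.26·(4.620481 + 5.153823 + 2.001164) = 2.26·11.775468 = 26.612557 m
LRL: c = (6 − d² + 2cos(α−β) − 2d(sin α − sin β))/8 = -0.840129; p = 2π − arccos c = 3.714869 rad; φ = atan2(cos β − cos α, d + sin α − sin β) = 0.260517 rad; t = (φ − α + p/2) mod 2π = 0.554281 rad, q = (β − α − t + p) mod 2π = 1.692766 rad → L = 2.26·(0.554281 + 3.714869 + 1.692766) = 2.26·5.961916 = 13.473930 m
Shortest: LRL with L = 13.473930 m ≈ 13.4739 m
Convert LRL to answer units (arcs ×180/π): t = 0.554281·180/π = 31.7579°, p = 3.714869·180/π = 212.8463°, q = 1.692766·180/π = 96.9884°, L = 13.4739 m.

LRL: t = 31.7579°, p = 212.8463°, q = 96.9884°, L = 13.4739 m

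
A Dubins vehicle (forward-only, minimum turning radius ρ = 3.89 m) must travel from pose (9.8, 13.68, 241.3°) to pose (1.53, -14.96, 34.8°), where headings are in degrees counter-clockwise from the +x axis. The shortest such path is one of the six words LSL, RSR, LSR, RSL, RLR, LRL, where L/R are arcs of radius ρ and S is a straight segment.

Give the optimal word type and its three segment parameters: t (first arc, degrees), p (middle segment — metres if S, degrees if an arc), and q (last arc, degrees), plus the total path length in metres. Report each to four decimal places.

RSL: t = 1.8334°, p = 27.1222 m, q = 155.3334°, L = 37.7928 m

Let ψ = atan2(Δy, Δx) = atan2(-28.64, -8.27) = -106.1064° be the start→goal bearing.
Normalize: d = |goal − start| / ρ = 29.810107/3.89 = 7.663267, α = (θ_start − ψ) mod 360° = 347.4064° = 6.063386 rad, β = (θ_goal − ψ) mod 360° = 140.9064° = 2.459281 rad.
Common terms: sin α = -0.218034, cos α = 0.975941, sin β = 0.630589, cos β = -0.776117, cos(α−β) = -0.894934, d² = 58.725656. Work in radians in the unit-radius frame; every candidate has L = ρ·(t + p + q).
LSL: p² = 2 + d² − 2cos(α−β) + 2d(sin α − sin β) = 49.509091; p = √p² = 7.036270; φ = atan2(cos β − cos α, d + sin α − sin β) = -0.251652 rad; t = (φ − α) mod 2π = 6.251333 rad, q = (β − φ) mod 2π = 2.710933 rad → L = 3.89·(6.251333 + 7.036270 + 2.710933) = 3.89·15.998535 = 62.234303 m
RSR: p² = 2 + d² − 2cos(α−β) + 2d(sin β − sin α) = 75.521959; p = √p² = 8.690337; φ = atan2(cos α − cos β, d − sin α + sin β) = 0.203001 rad; t = (α − φ) mod 2π = 5.860385 rad, q = (φ − β) mod 2π = 4.026905 rad → L = 3.89·(5.860385 + 8.690337 + 4.026905) = 3.89·18.577627 = 72.266970 m
LSR: p² = d² − 2 + 2cos(α−β) + 2d(sin α + sin β) = 61.258826; p = √p² = 7.826802; φ = atan2(−cos α − cos β, d + sin α + sin β) − atan2(−2, p) = 0.225440 rad; t = (φ − α) mod 2π = 0.445239 rad, q = (φ − β) mod 2π = 4.049344 rad → L = 3.89·(0.445239 + 7.826802 + 4.049344) = 3.89·12.321385 = 47.930188 m
RSL: p² = d² − 2 + 2cos(α−β) − 2d(sin α + sin β) = 48.612749; p = √p² = 6.972284; φ = atan2(cos α + cos β, d − sin α − sin β) − atan2(2, p) = -0.251797 rad; t = (α − φ) mod 2π = 0.031998 rad, q = (β − φ) mod 2π = 2.711078 rad → L = 3.89·(0.031998 + 6.972284 + 2.711078) = 3.89·9.715361 = 37.792754 m
RLR: c = (6 − d² + 2cos(α−β) + 2d(sin α − sin β))/8 = -8.440245, |c| > 1 → infeasible
LRL: c = (6 − d² + 2cos(α−β) − 2d(sin α − sin β))/8 = -5.188636, |c| > 1 → infeasible
Shortest: RSL with L = 37.792754 m ≈ 37.7928 m
Convert RSL to answer units (arcs ×180/π): t = 0.031998·180/π = 1.8334°, p = ρ·p = 3.89·6.972284 = 27.1222 m, q = 2.711078·180/π = 155.3334°, L = 37.7928 m.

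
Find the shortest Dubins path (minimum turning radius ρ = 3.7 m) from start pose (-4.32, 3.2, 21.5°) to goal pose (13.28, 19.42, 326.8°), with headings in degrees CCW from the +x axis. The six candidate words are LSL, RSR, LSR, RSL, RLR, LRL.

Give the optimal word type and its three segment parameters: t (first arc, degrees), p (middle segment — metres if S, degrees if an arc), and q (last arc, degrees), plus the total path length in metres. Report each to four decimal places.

Let ψ = atan2(Δy, Δx) = atan2(16.22, 17.60) = 42.6634° be the start→goal bearing.
Normalize: d = |goal − start| / ρ = 23.934252/3.7 = 6.468717, α = (θ_start − ψ) mod 360° = 338.8366° = 5.913815 rad, β = (θ_goal − ψ) mod 360° = 284.1366° = 4.959119 rad.
Common terms: sin α = -0.361029, cos α = 0.932555, sin β = -0.969716, cos β = 0.244235, cos(α−β) = 0.577858, d² = 41.844295. Work in radians in the unit-radius frame; every candidate has L = ρ·(t + p + q).
LSL: p² = 2 + d² − 2cos(α−β) + 2d(sin α − sin β) = 50.563433; p = √p² = 7.110797; φ = atan2(cos β − cos α, d + sin α − sin β) = -0.096951 rad; t = (φ − α) mod 2π = 0.272420 rad, q = (β − φ) mod 2π = 5.056071 rad → L = 3.7·(0.272420 + 7.110797 + 5.056071) = 3.7·12.439287 = 46.025362 m
RSR: p² = 2 + d² − 2cos(α−β) + 2d(sin β − sin α) = 34.813727; p = √p² = 5.900316; φ = atan2(cos α − cos β, d − sin α + sin β) = 0.116924 rad; t = (α − φ) mod 2π = 5.796890 rad, q = (φ − β) mod 2π = 1.440990 rad → L = 3.7·(5.796890 + 5.900316 + 1.440990) = 3.7·13.138196 = 48.611326 m
LSR: p² = d² − 2 + 2cos(α−β) + 2d(sin α + sin β) = 23.783588; p = √p² = 4.876842; φ = atan2(−cos α − cos β, d + sin α + sin β) − atan2(−2, p) = 0.164030 rad; t = (φ − α) mod 2π = 0.533401 rad, q = (φ − β) mod 2π = 1.488096 rad → L = 3.7·(0.533401 + 4.876842 + 1.488096) = 3.7·6.898338 = 25.523851 m
RSL: p² = d² − 2 + 2cos(α−β) − 2d(sin α + sin β) = 58.216433; p = √p² = 7.629969; φ = atan2(cos α + cos β, d − sin α − sin β) − atan2(2, p) = -0.106605 rad; t = (α − φ) mod 2π = 6.020420 rad, q = (β − φ) mod 2π = 5.065725 rad → L = 3.7·(6.020420 + 7.629969 + 5.065725) = 3.7·18.716114 = 69.249623 m
RLR: c = (6 − d² + 2cos(α−β) + 2d(sin α − sin β))/8 = -3.351716, |c| > 1 → infeasible
LRL: c = (6 − d² + 2cos(α−β) − 2d(sin α − sin β))/8 = -5.320429, |c| > 1 → infeasible
Shortest: LSR with L = 25.523851 m ≈ 25.5239 m
Convert LSR to answer units (arcs ×180/π): t = 0.533401·180/π = 30.5616°, p = ρ·p = 3.7·4.876842 = 18.0443 m, q = 1.488096·180/π = 85.2616°, L = 25.5239 m.

LSR: t = 30.5616°, p = 18.0443 m, q = 85.2616°, L = 25.5239 m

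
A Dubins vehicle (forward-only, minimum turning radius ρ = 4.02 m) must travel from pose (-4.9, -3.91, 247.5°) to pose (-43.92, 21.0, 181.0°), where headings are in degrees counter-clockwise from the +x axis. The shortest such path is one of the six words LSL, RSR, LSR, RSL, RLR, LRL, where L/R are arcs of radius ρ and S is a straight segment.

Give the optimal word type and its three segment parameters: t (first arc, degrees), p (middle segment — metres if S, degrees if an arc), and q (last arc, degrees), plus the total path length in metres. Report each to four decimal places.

RSL: t = 107.8133°, p = 39.3882 m, q = 41.3133°, L = 49.8513 m

Let ψ = atan2(Δy, Δx) = atan2(24.91, -39.02) = 147.4462° be the start→goal bearing.
Normalize: d = |goal − start| / ρ = 46.293288/4.02 = 11.515743, α = (θ_start − ψ) mod 360° = 100.0538° = 1.746268 rad, β = (θ_goal − ψ) mod 360° = 33.5538° = 0.585624 rad.
Common terms: sin α = 0.984644, cos α = -0.174572, sin β = 0.552719, cos β = 0.833367, cos(α−β) = 0.398749, d² = 132.612343. Work in radians in the unit-radius frame; every candidate has L = ρ·(t + p + q).
LSL: p² = 2 + d² − 2cos(α−β) + 2d(sin α − sin β) = 143.762717; p = √p² = 11.990109; φ = atan2(cos β − cos α, d + sin α − sin β) = 0.084164 rad; t = (φ − α) mod 2π = 4.621081 rad, q = (β − φ) mod 2π = 0.501460 rad → L = 4.02·(4.621081 + 11.990109 + 0.501460) = 4.02·17.112651 = 68.792855 m
RSR: p² = 2 + d² − 2cos(α−β) + 2d(sin β − sin α) = 123.866971; p = √p² = 11.129554; φ = atan2(cos α − cos β, d − sin α + sin β) = -0.090689 rad; t = (α − φ) mod 2π = 1.836956 rad, q = (φ − β) mod 2π = 5.606873 rad → L = 4.02·(1.836956 + 11.129554 + 5.606873) = 4.02·18.573383 = 74.665001 m
LSR: p² = d² − 2 + 2cos(α−β) + 2d(sin α + sin β) = 166.817613; p = √p² = 12.915789; φ = atan2(−cos α − cos β, d + sin α + sin β) − atan2(−2, p) = 0.103201 rad; t = (φ − α) mod 2π = 4.640119 rad, q = (φ − β) mod 2π = 5.800763 rad → L = 4.02·(4.640119 + 12.915789 + 5.800763) = 4.02·23.356671 = 93.893818 m
RSL: p² = d² − 2 + 2cos(α−β) − 2d(sin α + sin β) = 96.002068; p = √p² = 9.798065; φ = atan2(cos α + cos β, d − sin α − sin β) − atan2(2, p) = -0.135429 rad; t = (α − φ) mod 2π = 1.881697 rad, q = (β − φ) mod 2π = 0.721053 rad → L = 4.02·(1.881697 + 9.798065 + 0.721053) = 4.02·12.400815 = 49.851275 m
RLR: c = (6 − d² + 2cos(α−β) + 2d(sin α − sin β))/8 = -14.483371, |c| > 1 → infeasible
LRL: c = (6 − d² + 2cos(α−β) − 2d(sin α − sin β))/8 = -16.970340, |c| > 1 → infeasible
Shortest: RSL with L = 49.851275 m ≈ 49.8513 m
Convert RSL to answer units (arcs ×180/π): t = 1.881697·180/π = 107.8133°, p = ρ·p = 4.02·9.798065 = 39.3882 m, q = 0.721053·180/π = 41.3133°, L = 49.8513 m.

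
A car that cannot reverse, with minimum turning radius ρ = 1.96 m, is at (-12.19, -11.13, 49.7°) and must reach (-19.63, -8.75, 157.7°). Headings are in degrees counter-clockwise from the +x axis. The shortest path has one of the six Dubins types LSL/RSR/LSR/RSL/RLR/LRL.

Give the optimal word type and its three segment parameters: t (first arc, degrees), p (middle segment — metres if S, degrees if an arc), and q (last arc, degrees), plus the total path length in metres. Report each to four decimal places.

LSR: t = 142.0038°, p = 4.4998 m, q = 34.0038°, L = 10.5208 m

Let ψ = atan2(Δy, Δx) = atan2(2.38, -7.44) = 162.2609° be the start→goal bearing.
Normalize: d = |goal − start| / ρ = 7.811402/1.96 = 3.985409, α = (θ_start − ψ) mod 360° = 247.4391° = 4.318627 rad, β = (θ_goal − ψ) mod 360° = 355.4391° = 6.203582 rad.
Common terms: sin α = -0.923472, cos α = -0.383665, sin β = -0.079519, cos β = 0.996833, cos(α−β) = -0.309017, d² = 15.883486. Work in radians in the unit-radius frame; every candidate has L = ρ·(t + p + q).
LSL: p² = 2 + d² − 2cos(α−β) + 2d(sin α − sin β) = 11.774523; p = √p² = 3.431402; φ = atan2(cos β − cos α, d + sin α − sin β) = 0.414042 rad; t = (φ − α) mod 2π = 2.378601 rad, q = (β − φ) mod 2π = 5.789540 rad → L = 1.96·(2.378601 + 3.431402 + 5.789540) = 1.96·11.599543 = 22.735105 m
RSR: p² = 2 + d² − 2cos(α−β) + 2d(sin β − sin α) = 25.228517; p = √p² = 5.022800; φ = atan2(cos α − cos β, d − sin α + sin β) = -0.278430 rad; t = (α − φ) mod 2π = 4.597057 rad, q = (φ − β) mod 2π = 6.084358 rad → L = 1.96·(4.597057 + 5.022800 + 6.084358) = 1.96·15.704215 = 30.780261 m
LSR: p² = d² − 2 + 2cos(α−β) + 2d(sin α + sin β) = 5.270792; p = √p² = 2.295821; φ = atan2(−cos α − cos β, d + sin α + sin β) − atan2(−2, p) = 0.513876 rad; t = (φ − α) mod 2π = 2.478434 rad, q = (φ − β) mod 2π = 0.593479 rad → L = 1.96·(2.478434 + 2.295821 + 0.593479) = 1.96·5.367733 = 10.520757 m
RSL: p² = d² − 2 + 2cos(α−β) − 2d(sin α + sin β) = 21.260112; p = √p² = 4.610869; φ = atan2(cos α + cos β, d − sin α − sin β) − atan2(2, p) = -0.286960 rad; t = (α − φ) mod 2π = 4.605587 rad, q = (β − φ) mod 2π = 0.207357 rad → L = 1.96·(4.605587 + 4.610869 + 0.207357) = 1.96·9.423812 = 18.470672 m
RLR: c = (6 − d² + 2cos(α−β) + 2d(sin α − sin β))/8 = -2.153565, |c| > 1 → infeasible
LRL: c = (6 − d² + 2cos(α−β) − 2d(sin α − sin β))/8 = -0.471815; p = 2π − arccos c = 4.221040 rad; φ = atan2(cos β − cos α, d + sin α − sin β) = 0.414042 rad; t = (φ − α + p/2) mod 2π = 4.489121 rad, q = (β − α − t + p) mod 2π = 1.616875 rad → L = 1.96·(4.489121 + 4.221040 + 1.616875) = 1.96·10.327036 = 20.240991 m
Shortest: LSR with L = 10.520757 m ≈ 10.5208 m
Convert LSR to answer units (arcs ×180/π): t = 2.478434·180/π = 142.0038°, p = ρ·p = 1.96·2.295821 = 4.4998 m, q = 0.593479·180/π = 34.0038°, L = 10.5208 m.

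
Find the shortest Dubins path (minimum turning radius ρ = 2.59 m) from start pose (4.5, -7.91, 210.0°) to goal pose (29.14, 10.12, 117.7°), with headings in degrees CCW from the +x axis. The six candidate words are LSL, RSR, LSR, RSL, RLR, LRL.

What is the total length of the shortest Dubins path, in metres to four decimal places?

40.2125 m

Let ψ = atan2(Δy, Δx) = atan2(18.03, 24.64) = 36.1943° be the start→goal bearing.
Normalize: d = |goal − start| / ρ = 30.532122/2.59 = 11.788464, α = (θ_start − ψ) mod 360° = 173.8057° = 3.033481 rad, β = (θ_goal − ψ) mod 360° = 81.5057° = 1.422543 rad.
Common terms: sin α = 0.107901, cos α = -0.994162, sin β = 0.989031, cos β = 0.147711, cos(α−β) = -0.040132, d² = 138.967890. Work in radians in the unit-radius frame; every candidate has L = ρ·(t + p + q).
LSL: p² = 2 + d² − 2cos(α−β) + 2d(sin α − sin β) = 120.273819; p = √p² = 10.966942; φ = atan2(cos β − cos α, d + sin α − sin β) = 0.104309 rad; t = (φ − α) mod 2π = 3.354012 rad, q = (β − φ) mod 2π = 1.318234 rad → L = 2.59·(3.354012 + 10.966942 + 1.318234) = 2.59·15.639188 = 40.505498 m
RSR: p² = 2 + d² − 2cos(α−β) + 2d(sin β − sin α) = 161.822488; p = √p² = 12.720947; φ = atan2(cos α − cos β, d − sin α + sin β) = -0.089884 rad; t = (α − φ) mod 2π = 3.123366 rad, q = (φ − β) mod 2π = 4.770759 rad → L = 2.59·(3.123366 + 12.720947 + 4.770759) = 2.59·20.615071 = 53.393034 m
LSR: p² = d² − 2 + 2cos(α−β) + 2d(sin α + sin β) = 162.749896; p = √p² = 12.757347; φ = atan2(−cos α − cos β, d + sin α + sin β) − atan2(−2, p) = 0.221103 rad; t = (φ − α) mod 2π = 3.470807 rad, q = (φ − β) mod 2π = 5.081746 rad → L = 2.59·(3.470807 + 12.757347 + 5.081746) = 2.59·21.309900 = 55.192640 m
RSL: p² = d² − 2 + 2cos(α−β) − 2d(sin α + sin β) = 111.025356; p = √p² = 10.536857; φ = atan2(cos α + cos β, d − sin α − sin β) − atan2(2, p) = -0.266584 rad; t = (α − φ) mod 2π = 3.300065 rad, q = (β − φ) mod 2π = 1.689126 rad → L = 2.59·(3.300065 + 10.536857 + 1.689126) = 2.59·15.526049 = 40.212466 m
RLR: c = (6 − d² + 2cos(α−β) + 2d(sin α − sin β))/8 = -19.227811, |c| > 1 → infeasible
LRL: c = (6 − d² + 2cos(α−β) − 2d(sin α − sin β))/8 = -14.034227, |c| > 1 → infeasible
Shortest: RSL with L = 40.212466 m ≈ 40.2125 m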